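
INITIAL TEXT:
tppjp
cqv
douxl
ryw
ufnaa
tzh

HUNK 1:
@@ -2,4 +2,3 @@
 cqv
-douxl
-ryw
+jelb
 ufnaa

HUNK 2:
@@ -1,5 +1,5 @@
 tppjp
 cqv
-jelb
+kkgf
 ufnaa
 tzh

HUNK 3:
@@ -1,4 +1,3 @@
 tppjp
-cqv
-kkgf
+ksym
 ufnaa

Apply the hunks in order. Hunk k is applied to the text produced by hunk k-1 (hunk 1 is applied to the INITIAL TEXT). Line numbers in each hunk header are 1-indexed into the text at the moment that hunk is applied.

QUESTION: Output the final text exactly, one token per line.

Hunk 1: at line 2 remove [douxl,ryw] add [jelb] -> 5 lines: tppjp cqv jelb ufnaa tzh
Hunk 2: at line 1 remove [jelb] add [kkgf] -> 5 lines: tppjp cqv kkgf ufnaa tzh
Hunk 3: at line 1 remove [cqv,kkgf] add [ksym] -> 4 lines: tppjp ksym ufnaa tzh

Answer: tppjp
ksym
ufnaa
tzh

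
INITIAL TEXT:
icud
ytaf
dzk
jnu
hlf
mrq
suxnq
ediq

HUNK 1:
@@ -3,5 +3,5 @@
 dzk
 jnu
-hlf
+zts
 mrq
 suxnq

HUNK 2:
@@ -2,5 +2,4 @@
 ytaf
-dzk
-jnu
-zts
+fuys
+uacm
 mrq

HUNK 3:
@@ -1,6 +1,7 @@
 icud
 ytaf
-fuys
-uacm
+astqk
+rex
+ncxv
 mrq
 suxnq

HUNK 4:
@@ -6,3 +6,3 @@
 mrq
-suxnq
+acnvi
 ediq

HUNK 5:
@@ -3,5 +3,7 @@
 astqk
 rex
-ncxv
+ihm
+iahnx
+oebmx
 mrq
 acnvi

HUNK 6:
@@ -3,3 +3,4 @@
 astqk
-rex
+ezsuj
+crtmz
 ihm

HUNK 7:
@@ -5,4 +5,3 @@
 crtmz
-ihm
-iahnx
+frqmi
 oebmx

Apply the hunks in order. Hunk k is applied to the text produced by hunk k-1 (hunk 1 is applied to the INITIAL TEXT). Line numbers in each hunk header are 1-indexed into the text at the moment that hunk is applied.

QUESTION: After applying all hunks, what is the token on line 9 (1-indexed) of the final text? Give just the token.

Answer: acnvi

Derivation:
Hunk 1: at line 3 remove [hlf] add [zts] -> 8 lines: icud ytaf dzk jnu zts mrq suxnq ediq
Hunk 2: at line 2 remove [dzk,jnu,zts] add [fuys,uacm] -> 7 lines: icud ytaf fuys uacm mrq suxnq ediq
Hunk 3: at line 1 remove [fuys,uacm] add [astqk,rex,ncxv] -> 8 lines: icud ytaf astqk rex ncxv mrq suxnq ediq
Hunk 4: at line 6 remove [suxnq] add [acnvi] -> 8 lines: icud ytaf astqk rex ncxv mrq acnvi ediq
Hunk 5: at line 3 remove [ncxv] add [ihm,iahnx,oebmx] -> 10 lines: icud ytaf astqk rex ihm iahnx oebmx mrq acnvi ediq
Hunk 6: at line 3 remove [rex] add [ezsuj,crtmz] -> 11 lines: icud ytaf astqk ezsuj crtmz ihm iahnx oebmx mrq acnvi ediq
Hunk 7: at line 5 remove [ihm,iahnx] add [frqmi] -> 10 lines: icud ytaf astqk ezsuj crtmz frqmi oebmx mrq acnvi ediq
Final line 9: acnvi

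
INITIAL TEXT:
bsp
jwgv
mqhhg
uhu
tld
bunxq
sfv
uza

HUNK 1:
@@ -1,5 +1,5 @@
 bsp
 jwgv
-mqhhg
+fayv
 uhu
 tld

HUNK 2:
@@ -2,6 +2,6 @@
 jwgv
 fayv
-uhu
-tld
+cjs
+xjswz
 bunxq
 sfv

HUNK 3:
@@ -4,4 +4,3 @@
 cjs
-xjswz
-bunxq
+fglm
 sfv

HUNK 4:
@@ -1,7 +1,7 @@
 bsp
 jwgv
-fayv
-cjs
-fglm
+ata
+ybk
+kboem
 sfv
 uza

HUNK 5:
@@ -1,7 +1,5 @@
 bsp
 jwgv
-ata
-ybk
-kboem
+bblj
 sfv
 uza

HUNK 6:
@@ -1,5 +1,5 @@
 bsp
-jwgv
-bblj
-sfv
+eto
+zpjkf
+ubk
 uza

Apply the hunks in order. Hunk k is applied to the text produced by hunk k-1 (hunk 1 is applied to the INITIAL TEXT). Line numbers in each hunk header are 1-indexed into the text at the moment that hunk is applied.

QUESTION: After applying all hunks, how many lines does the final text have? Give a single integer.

Answer: 5

Derivation:
Hunk 1: at line 1 remove [mqhhg] add [fayv] -> 8 lines: bsp jwgv fayv uhu tld bunxq sfv uza
Hunk 2: at line 2 remove [uhu,tld] add [cjs,xjswz] -> 8 lines: bsp jwgv fayv cjs xjswz bunxq sfv uza
Hunk 3: at line 4 remove [xjswz,bunxq] add [fglm] -> 7 lines: bsp jwgv fayv cjs fglm sfv uza
Hunk 4: at line 1 remove [fayv,cjs,fglm] add [ata,ybk,kboem] -> 7 lines: bsp jwgv ata ybk kboem sfv uza
Hunk 5: at line 1 remove [ata,ybk,kboem] add [bblj] -> 5 lines: bsp jwgv bblj sfv uza
Hunk 6: at line 1 remove [jwgv,bblj,sfv] add [eto,zpjkf,ubk] -> 5 lines: bsp eto zpjkf ubk uza
Final line count: 5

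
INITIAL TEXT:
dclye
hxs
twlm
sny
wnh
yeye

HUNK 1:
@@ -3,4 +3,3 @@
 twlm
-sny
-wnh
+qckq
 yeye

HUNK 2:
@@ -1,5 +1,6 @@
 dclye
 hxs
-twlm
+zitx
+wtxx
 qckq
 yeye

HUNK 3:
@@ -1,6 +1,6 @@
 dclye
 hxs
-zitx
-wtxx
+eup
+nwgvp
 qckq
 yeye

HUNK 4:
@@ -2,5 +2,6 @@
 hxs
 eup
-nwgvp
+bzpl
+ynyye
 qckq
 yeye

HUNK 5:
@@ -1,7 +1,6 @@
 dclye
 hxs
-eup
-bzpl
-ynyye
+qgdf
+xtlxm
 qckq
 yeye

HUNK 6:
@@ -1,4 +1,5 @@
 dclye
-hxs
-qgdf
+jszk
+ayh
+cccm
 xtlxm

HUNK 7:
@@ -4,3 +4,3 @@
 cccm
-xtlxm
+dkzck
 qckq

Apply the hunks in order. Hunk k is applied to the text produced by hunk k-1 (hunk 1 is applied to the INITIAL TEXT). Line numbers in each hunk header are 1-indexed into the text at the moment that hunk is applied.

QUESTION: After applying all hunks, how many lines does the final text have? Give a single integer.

Answer: 7

Derivation:
Hunk 1: at line 3 remove [sny,wnh] add [qckq] -> 5 lines: dclye hxs twlm qckq yeye
Hunk 2: at line 1 remove [twlm] add [zitx,wtxx] -> 6 lines: dclye hxs zitx wtxx qckq yeye
Hunk 3: at line 1 remove [zitx,wtxx] add [eup,nwgvp] -> 6 lines: dclye hxs eup nwgvp qckq yeye
Hunk 4: at line 2 remove [nwgvp] add [bzpl,ynyye] -> 7 lines: dclye hxs eup bzpl ynyye qckq yeye
Hunk 5: at line 1 remove [eup,bzpl,ynyye] add [qgdf,xtlxm] -> 6 lines: dclye hxs qgdf xtlxm qckq yeye
Hunk 6: at line 1 remove [hxs,qgdf] add [jszk,ayh,cccm] -> 7 lines: dclye jszk ayh cccm xtlxm qckq yeye
Hunk 7: at line 4 remove [xtlxm] add [dkzck] -> 7 lines: dclye jszk ayh cccm dkzck qckq yeye
Final line count: 7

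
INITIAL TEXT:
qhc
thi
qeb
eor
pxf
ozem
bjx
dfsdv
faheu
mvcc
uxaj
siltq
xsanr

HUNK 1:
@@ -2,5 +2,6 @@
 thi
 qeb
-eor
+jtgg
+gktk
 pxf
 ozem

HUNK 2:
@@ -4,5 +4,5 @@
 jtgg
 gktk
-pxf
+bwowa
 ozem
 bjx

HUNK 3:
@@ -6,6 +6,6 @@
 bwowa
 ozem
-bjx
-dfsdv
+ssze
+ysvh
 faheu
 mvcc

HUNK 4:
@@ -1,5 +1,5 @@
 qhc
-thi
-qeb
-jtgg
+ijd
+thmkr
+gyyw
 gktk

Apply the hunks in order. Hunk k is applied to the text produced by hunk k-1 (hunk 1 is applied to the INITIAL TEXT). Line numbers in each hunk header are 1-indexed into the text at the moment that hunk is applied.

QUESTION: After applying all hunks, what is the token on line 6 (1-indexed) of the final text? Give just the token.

Hunk 1: at line 2 remove [eor] add [jtgg,gktk] -> 14 lines: qhc thi qeb jtgg gktk pxf ozem bjx dfsdv faheu mvcc uxaj siltq xsanr
Hunk 2: at line 4 remove [pxf] add [bwowa] -> 14 lines: qhc thi qeb jtgg gktk bwowa ozem bjx dfsdv faheu mvcc uxaj siltq xsanr
Hunk 3: at line 6 remove [bjx,dfsdv] add [ssze,ysvh] -> 14 lines: qhc thi qeb jtgg gktk bwowa ozem ssze ysvh faheu mvcc uxaj siltq xsanr
Hunk 4: at line 1 remove [thi,qeb,jtgg] add [ijd,thmkr,gyyw] -> 14 lines: qhc ijd thmkr gyyw gktk bwowa ozem ssze ysvh faheu mvcc uxaj siltq xsanr
Final line 6: bwowa

Answer: bwowa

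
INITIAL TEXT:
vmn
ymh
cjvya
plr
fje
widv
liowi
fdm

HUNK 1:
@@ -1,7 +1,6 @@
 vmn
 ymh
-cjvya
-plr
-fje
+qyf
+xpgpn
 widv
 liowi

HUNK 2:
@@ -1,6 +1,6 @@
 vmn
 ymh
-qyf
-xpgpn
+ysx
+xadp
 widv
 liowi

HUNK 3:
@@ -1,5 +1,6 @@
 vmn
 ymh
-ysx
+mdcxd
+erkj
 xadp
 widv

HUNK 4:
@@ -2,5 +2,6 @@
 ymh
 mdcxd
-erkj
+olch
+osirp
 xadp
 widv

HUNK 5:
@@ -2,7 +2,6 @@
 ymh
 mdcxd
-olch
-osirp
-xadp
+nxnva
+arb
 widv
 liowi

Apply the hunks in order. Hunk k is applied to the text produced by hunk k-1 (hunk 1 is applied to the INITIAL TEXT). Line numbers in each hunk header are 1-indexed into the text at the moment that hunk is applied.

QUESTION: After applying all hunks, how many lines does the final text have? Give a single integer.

Hunk 1: at line 1 remove [cjvya,plr,fje] add [qyf,xpgpn] -> 7 lines: vmn ymh qyf xpgpn widv liowi fdm
Hunk 2: at line 1 remove [qyf,xpgpn] add [ysx,xadp] -> 7 lines: vmn ymh ysx xadp widv liowi fdm
Hunk 3: at line 1 remove [ysx] add [mdcxd,erkj] -> 8 lines: vmn ymh mdcxd erkj xadp widv liowi fdm
Hunk 4: at line 2 remove [erkj] add [olch,osirp] -> 9 lines: vmn ymh mdcxd olch osirp xadp widv liowi fdm
Hunk 5: at line 2 remove [olch,osirp,xadp] add [nxnva,arb] -> 8 lines: vmn ymh mdcxd nxnva arb widv liowi fdm
Final line count: 8

Answer: 8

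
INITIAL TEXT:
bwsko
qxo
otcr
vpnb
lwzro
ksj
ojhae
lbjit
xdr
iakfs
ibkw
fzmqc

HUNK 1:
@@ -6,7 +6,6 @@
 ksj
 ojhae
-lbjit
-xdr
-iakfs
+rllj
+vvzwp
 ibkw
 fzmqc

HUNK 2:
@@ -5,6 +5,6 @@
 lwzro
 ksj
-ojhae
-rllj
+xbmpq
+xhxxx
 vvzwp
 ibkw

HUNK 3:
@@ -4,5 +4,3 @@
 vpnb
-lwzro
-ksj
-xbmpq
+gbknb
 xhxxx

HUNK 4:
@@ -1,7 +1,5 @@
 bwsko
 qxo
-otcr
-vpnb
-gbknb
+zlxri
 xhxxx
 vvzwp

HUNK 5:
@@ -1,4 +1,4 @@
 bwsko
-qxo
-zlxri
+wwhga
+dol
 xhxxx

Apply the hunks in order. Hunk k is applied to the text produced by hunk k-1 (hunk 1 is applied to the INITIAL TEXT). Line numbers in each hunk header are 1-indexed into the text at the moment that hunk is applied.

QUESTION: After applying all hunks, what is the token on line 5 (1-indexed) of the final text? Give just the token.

Hunk 1: at line 6 remove [lbjit,xdr,iakfs] add [rllj,vvzwp] -> 11 lines: bwsko qxo otcr vpnb lwzro ksj ojhae rllj vvzwp ibkw fzmqc
Hunk 2: at line 5 remove [ojhae,rllj] add [xbmpq,xhxxx] -> 11 lines: bwsko qxo otcr vpnb lwzro ksj xbmpq xhxxx vvzwp ibkw fzmqc
Hunk 3: at line 4 remove [lwzro,ksj,xbmpq] add [gbknb] -> 9 lines: bwsko qxo otcr vpnb gbknb xhxxx vvzwp ibkw fzmqc
Hunk 4: at line 1 remove [otcr,vpnb,gbknb] add [zlxri] -> 7 lines: bwsko qxo zlxri xhxxx vvzwp ibkw fzmqc
Hunk 5: at line 1 remove [qxo,zlxri] add [wwhga,dol] -> 7 lines: bwsko wwhga dol xhxxx vvzwp ibkw fzmqc
Final line 5: vvzwp

Answer: vvzwp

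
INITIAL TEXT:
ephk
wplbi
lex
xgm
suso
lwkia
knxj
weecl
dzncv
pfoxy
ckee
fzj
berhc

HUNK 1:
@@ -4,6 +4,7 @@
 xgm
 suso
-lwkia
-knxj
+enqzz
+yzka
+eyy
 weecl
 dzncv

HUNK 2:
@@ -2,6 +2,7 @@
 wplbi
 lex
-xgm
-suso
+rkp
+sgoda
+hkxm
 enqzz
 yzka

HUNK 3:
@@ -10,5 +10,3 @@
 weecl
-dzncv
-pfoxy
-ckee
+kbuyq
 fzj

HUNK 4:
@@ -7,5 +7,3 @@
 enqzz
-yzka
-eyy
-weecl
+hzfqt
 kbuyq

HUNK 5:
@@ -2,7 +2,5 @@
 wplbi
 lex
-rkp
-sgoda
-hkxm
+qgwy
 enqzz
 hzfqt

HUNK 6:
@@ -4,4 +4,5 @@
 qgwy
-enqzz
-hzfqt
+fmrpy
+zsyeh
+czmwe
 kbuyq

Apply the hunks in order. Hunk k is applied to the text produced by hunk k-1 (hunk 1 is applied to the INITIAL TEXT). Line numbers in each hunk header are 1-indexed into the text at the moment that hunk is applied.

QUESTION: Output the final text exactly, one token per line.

Hunk 1: at line 4 remove [lwkia,knxj] add [enqzz,yzka,eyy] -> 14 lines: ephk wplbi lex xgm suso enqzz yzka eyy weecl dzncv pfoxy ckee fzj berhc
Hunk 2: at line 2 remove [xgm,suso] add [rkp,sgoda,hkxm] -> 15 lines: ephk wplbi lex rkp sgoda hkxm enqzz yzka eyy weecl dzncv pfoxy ckee fzj berhc
Hunk 3: at line 10 remove [dzncv,pfoxy,ckee] add [kbuyq] -> 13 lines: ephk wplbi lex rkp sgoda hkxm enqzz yzka eyy weecl kbuyq fzj berhc
Hunk 4: at line 7 remove [yzka,eyy,weecl] add [hzfqt] -> 11 lines: ephk wplbi lex rkp sgoda hkxm enqzz hzfqt kbuyq fzj berhc
Hunk 5: at line 2 remove [rkp,sgoda,hkxm] add [qgwy] -> 9 lines: ephk wplbi lex qgwy enqzz hzfqt kbuyq fzj berhc
Hunk 6: at line 4 remove [enqzz,hzfqt] add [fmrpy,zsyeh,czmwe] -> 10 lines: ephk wplbi lex qgwy fmrpy zsyeh czmwe kbuyq fzj berhc

Answer: ephk
wplbi
lex
qgwy
fmrpy
zsyeh
czmwe
kbuyq
fzj
berhc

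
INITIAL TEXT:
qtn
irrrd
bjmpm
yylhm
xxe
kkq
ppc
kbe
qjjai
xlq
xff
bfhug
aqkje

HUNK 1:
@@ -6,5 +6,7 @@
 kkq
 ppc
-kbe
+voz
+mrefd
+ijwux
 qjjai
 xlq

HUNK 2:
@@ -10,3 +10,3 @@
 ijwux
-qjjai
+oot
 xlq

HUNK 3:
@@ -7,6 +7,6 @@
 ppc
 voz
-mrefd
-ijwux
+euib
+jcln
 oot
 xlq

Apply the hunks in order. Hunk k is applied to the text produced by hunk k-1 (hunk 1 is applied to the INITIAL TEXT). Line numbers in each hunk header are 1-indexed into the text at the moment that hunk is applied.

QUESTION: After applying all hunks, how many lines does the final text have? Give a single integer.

Hunk 1: at line 6 remove [kbe] add [voz,mrefd,ijwux] -> 15 lines: qtn irrrd bjmpm yylhm xxe kkq ppc voz mrefd ijwux qjjai xlq xff bfhug aqkje
Hunk 2: at line 10 remove [qjjai] add [oot] -> 15 lines: qtn irrrd bjmpm yylhm xxe kkq ppc voz mrefd ijwux oot xlq xff bfhug aqkje
Hunk 3: at line 7 remove [mrefd,ijwux] add [euib,jcln] -> 15 lines: qtn irrrd bjmpm yylhm xxe kkq ppc voz euib jcln oot xlq xff bfhug aqkje
Final line count: 15

Answer: 15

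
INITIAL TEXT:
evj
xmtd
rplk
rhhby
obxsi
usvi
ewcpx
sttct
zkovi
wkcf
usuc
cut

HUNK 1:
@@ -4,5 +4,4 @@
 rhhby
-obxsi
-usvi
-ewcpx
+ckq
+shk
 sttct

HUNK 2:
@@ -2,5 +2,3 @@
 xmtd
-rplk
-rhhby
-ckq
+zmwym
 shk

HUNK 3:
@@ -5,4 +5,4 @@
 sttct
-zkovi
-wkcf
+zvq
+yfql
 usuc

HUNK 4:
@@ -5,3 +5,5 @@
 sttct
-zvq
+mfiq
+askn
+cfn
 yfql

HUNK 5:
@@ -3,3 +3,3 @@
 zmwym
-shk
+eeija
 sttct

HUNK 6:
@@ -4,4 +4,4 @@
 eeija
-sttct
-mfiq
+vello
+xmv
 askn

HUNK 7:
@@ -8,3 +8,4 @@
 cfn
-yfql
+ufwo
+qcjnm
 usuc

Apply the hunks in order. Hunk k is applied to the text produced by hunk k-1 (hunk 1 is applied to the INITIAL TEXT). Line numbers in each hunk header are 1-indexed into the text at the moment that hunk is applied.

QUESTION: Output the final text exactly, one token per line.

Answer: evj
xmtd
zmwym
eeija
vello
xmv
askn
cfn
ufwo
qcjnm
usuc
cut

Derivation:
Hunk 1: at line 4 remove [obxsi,usvi,ewcpx] add [ckq,shk] -> 11 lines: evj xmtd rplk rhhby ckq shk sttct zkovi wkcf usuc cut
Hunk 2: at line 2 remove [rplk,rhhby,ckq] add [zmwym] -> 9 lines: evj xmtd zmwym shk sttct zkovi wkcf usuc cut
Hunk 3: at line 5 remove [zkovi,wkcf] add [zvq,yfql] -> 9 lines: evj xmtd zmwym shk sttct zvq yfql usuc cut
Hunk 4: at line 5 remove [zvq] add [mfiq,askn,cfn] -> 11 lines: evj xmtd zmwym shk sttct mfiq askn cfn yfql usuc cut
Hunk 5: at line 3 remove [shk] add [eeija] -> 11 lines: evj xmtd zmwym eeija sttct mfiq askn cfn yfql usuc cut
Hunk 6: at line 4 remove [sttct,mfiq] add [vello,xmv] -> 11 lines: evj xmtd zmwym eeija vello xmv askn cfn yfql usuc cut
Hunk 7: at line 8 remove [yfql] add [ufwo,qcjnm] -> 12 lines: evj xmtd zmwym eeija vello xmv askn cfn ufwo qcjnm usuc cut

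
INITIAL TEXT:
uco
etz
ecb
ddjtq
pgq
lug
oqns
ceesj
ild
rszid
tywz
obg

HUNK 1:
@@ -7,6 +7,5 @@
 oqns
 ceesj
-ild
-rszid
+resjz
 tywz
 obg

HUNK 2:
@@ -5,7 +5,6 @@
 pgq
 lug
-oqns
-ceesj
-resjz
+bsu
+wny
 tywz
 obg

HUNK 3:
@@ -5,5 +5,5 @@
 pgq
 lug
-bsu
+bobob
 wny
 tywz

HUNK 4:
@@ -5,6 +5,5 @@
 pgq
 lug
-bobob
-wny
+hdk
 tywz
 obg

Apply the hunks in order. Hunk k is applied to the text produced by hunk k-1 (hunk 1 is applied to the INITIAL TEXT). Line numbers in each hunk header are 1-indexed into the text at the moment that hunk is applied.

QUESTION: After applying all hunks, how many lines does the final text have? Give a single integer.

Answer: 9

Derivation:
Hunk 1: at line 7 remove [ild,rszid] add [resjz] -> 11 lines: uco etz ecb ddjtq pgq lug oqns ceesj resjz tywz obg
Hunk 2: at line 5 remove [oqns,ceesj,resjz] add [bsu,wny] -> 10 lines: uco etz ecb ddjtq pgq lug bsu wny tywz obg
Hunk 3: at line 5 remove [bsu] add [bobob] -> 10 lines: uco etz ecb ddjtq pgq lug bobob wny tywz obg
Hunk 4: at line 5 remove [bobob,wny] add [hdk] -> 9 lines: uco etz ecb ddjtq pgq lug hdk tywz obg
Final line count: 9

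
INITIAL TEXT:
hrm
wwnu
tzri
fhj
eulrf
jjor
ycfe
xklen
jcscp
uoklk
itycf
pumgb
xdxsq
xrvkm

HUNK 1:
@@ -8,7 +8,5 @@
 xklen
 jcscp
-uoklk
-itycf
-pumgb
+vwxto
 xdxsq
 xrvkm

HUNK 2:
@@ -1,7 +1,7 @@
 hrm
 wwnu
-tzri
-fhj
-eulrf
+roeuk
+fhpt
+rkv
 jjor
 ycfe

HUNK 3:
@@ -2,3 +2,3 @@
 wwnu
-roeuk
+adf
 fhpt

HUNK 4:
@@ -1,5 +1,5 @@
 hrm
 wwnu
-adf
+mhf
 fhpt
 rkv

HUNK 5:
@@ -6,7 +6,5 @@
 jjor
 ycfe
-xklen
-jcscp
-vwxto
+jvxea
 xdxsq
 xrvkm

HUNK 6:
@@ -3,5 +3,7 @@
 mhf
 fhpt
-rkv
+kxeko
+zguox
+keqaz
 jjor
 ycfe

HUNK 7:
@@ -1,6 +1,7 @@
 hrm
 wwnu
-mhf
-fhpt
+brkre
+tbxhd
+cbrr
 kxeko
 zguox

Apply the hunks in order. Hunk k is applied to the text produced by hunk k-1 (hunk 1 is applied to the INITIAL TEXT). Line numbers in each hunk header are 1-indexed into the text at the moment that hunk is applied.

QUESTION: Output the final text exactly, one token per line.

Hunk 1: at line 8 remove [uoklk,itycf,pumgb] add [vwxto] -> 12 lines: hrm wwnu tzri fhj eulrf jjor ycfe xklen jcscp vwxto xdxsq xrvkm
Hunk 2: at line 1 remove [tzri,fhj,eulrf] add [roeuk,fhpt,rkv] -> 12 lines: hrm wwnu roeuk fhpt rkv jjor ycfe xklen jcscp vwxto xdxsq xrvkm
Hunk 3: at line 2 remove [roeuk] add [adf] -> 12 lines: hrm wwnu adf fhpt rkv jjor ycfe xklen jcscp vwxto xdxsq xrvkm
Hunk 4: at line 1 remove [adf] add [mhf] -> 12 lines: hrm wwnu mhf fhpt rkv jjor ycfe xklen jcscp vwxto xdxsq xrvkm
Hunk 5: at line 6 remove [xklen,jcscp,vwxto] add [jvxea] -> 10 lines: hrm wwnu mhf fhpt rkv jjor ycfe jvxea xdxsq xrvkm
Hunk 6: at line 3 remove [rkv] add [kxeko,zguox,keqaz] -> 12 lines: hrm wwnu mhf fhpt kxeko zguox keqaz jjor ycfe jvxea xdxsq xrvkm
Hunk 7: at line 1 remove [mhf,fhpt] add [brkre,tbxhd,cbrr] -> 13 lines: hrm wwnu brkre tbxhd cbrr kxeko zguox keqaz jjor ycfe jvxea xdxsq xrvkm

Answer: hrm
wwnu
brkre
tbxhd
cbrr
kxeko
zguox
keqaz
jjor
ycfe
jvxea
xdxsq
xrvkm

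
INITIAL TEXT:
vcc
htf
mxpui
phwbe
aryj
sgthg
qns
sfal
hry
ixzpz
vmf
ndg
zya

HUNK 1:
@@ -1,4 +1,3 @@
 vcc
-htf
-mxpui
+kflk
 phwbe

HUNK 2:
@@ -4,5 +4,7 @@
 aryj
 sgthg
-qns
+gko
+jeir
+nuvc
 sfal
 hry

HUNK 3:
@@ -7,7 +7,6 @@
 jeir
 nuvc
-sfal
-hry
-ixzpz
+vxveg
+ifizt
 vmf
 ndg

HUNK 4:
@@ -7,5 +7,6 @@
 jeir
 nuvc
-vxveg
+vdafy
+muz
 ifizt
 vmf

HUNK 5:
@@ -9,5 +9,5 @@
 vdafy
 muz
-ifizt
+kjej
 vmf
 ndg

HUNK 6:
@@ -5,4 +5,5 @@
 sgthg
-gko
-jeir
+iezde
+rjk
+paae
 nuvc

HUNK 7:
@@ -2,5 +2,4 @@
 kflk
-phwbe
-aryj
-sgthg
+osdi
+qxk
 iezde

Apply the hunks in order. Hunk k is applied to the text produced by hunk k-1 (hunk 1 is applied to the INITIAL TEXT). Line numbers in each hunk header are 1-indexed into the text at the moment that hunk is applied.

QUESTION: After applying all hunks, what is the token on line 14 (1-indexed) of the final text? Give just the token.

Hunk 1: at line 1 remove [htf,mxpui] add [kflk] -> 12 lines: vcc kflk phwbe aryj sgthg qns sfal hry ixzpz vmf ndg zya
Hunk 2: at line 4 remove [qns] add [gko,jeir,nuvc] -> 14 lines: vcc kflk phwbe aryj sgthg gko jeir nuvc sfal hry ixzpz vmf ndg zya
Hunk 3: at line 7 remove [sfal,hry,ixzpz] add [vxveg,ifizt] -> 13 lines: vcc kflk phwbe aryj sgthg gko jeir nuvc vxveg ifizt vmf ndg zya
Hunk 4: at line 7 remove [vxveg] add [vdafy,muz] -> 14 lines: vcc kflk phwbe aryj sgthg gko jeir nuvc vdafy muz ifizt vmf ndg zya
Hunk 5: at line 9 remove [ifizt] add [kjej] -> 14 lines: vcc kflk phwbe aryj sgthg gko jeir nuvc vdafy muz kjej vmf ndg zya
Hunk 6: at line 5 remove [gko,jeir] add [iezde,rjk,paae] -> 15 lines: vcc kflk phwbe aryj sgthg iezde rjk paae nuvc vdafy muz kjej vmf ndg zya
Hunk 7: at line 2 remove [phwbe,aryj,sgthg] add [osdi,qxk] -> 14 lines: vcc kflk osdi qxk iezde rjk paae nuvc vdafy muz kjej vmf ndg zya
Final line 14: zya

Answer: zya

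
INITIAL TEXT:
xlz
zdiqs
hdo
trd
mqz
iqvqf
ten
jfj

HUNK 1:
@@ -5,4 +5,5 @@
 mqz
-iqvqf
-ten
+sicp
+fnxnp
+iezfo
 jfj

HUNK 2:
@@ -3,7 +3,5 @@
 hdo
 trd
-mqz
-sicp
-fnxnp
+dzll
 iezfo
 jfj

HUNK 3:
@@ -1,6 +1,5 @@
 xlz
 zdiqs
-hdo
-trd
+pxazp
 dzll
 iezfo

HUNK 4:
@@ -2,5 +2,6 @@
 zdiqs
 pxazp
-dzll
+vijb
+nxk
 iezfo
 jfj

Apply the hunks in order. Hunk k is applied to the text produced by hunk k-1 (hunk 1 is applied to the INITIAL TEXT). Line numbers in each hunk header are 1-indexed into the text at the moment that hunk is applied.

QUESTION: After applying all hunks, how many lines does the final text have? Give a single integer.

Hunk 1: at line 5 remove [iqvqf,ten] add [sicp,fnxnp,iezfo] -> 9 lines: xlz zdiqs hdo trd mqz sicp fnxnp iezfo jfj
Hunk 2: at line 3 remove [mqz,sicp,fnxnp] add [dzll] -> 7 lines: xlz zdiqs hdo trd dzll iezfo jfj
Hunk 3: at line 1 remove [hdo,trd] add [pxazp] -> 6 lines: xlz zdiqs pxazp dzll iezfo jfj
Hunk 4: at line 2 remove [dzll] add [vijb,nxk] -> 7 lines: xlz zdiqs pxazp vijb nxk iezfo jfj
Final line count: 7

Answer: 7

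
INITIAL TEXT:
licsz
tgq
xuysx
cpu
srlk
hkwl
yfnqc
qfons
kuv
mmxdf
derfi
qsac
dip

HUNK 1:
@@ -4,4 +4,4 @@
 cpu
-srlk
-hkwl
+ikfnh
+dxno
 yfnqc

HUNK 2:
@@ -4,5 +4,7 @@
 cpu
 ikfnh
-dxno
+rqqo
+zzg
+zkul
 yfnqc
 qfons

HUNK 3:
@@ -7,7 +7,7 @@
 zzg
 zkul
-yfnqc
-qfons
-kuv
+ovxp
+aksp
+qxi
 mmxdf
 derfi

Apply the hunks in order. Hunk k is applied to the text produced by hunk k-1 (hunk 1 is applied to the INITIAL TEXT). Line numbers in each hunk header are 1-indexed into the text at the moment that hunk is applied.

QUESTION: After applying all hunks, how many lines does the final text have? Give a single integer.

Hunk 1: at line 4 remove [srlk,hkwl] add [ikfnh,dxno] -> 13 lines: licsz tgq xuysx cpu ikfnh dxno yfnqc qfons kuv mmxdf derfi qsac dip
Hunk 2: at line 4 remove [dxno] add [rqqo,zzg,zkul] -> 15 lines: licsz tgq xuysx cpu ikfnh rqqo zzg zkul yfnqc qfons kuv mmxdf derfi qsac dip
Hunk 3: at line 7 remove [yfnqc,qfons,kuv] add [ovxp,aksp,qxi] -> 15 lines: licsz tgq xuysx cpu ikfnh rqqo zzg zkul ovxp aksp qxi mmxdf derfi qsac dip
Final line count: 15

Answer: 15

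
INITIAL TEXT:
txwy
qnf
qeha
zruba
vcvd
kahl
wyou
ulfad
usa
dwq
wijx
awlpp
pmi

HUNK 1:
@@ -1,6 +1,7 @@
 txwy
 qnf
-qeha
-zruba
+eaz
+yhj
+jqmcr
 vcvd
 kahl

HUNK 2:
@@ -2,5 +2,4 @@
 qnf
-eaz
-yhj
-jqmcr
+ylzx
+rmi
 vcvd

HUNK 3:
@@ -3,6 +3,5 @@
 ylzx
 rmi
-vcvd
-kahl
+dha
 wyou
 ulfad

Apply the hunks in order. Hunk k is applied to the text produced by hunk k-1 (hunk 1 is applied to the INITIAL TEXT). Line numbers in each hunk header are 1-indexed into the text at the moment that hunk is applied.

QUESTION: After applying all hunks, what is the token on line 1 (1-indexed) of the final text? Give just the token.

Hunk 1: at line 1 remove [qeha,zruba] add [eaz,yhj,jqmcr] -> 14 lines: txwy qnf eaz yhj jqmcr vcvd kahl wyou ulfad usa dwq wijx awlpp pmi
Hunk 2: at line 2 remove [eaz,yhj,jqmcr] add [ylzx,rmi] -> 13 lines: txwy qnf ylzx rmi vcvd kahl wyou ulfad usa dwq wijx awlpp pmi
Hunk 3: at line 3 remove [vcvd,kahl] add [dha] -> 12 lines: txwy qnf ylzx rmi dha wyou ulfad usa dwq wijx awlpp pmi
Final line 1: txwy

Answer: txwy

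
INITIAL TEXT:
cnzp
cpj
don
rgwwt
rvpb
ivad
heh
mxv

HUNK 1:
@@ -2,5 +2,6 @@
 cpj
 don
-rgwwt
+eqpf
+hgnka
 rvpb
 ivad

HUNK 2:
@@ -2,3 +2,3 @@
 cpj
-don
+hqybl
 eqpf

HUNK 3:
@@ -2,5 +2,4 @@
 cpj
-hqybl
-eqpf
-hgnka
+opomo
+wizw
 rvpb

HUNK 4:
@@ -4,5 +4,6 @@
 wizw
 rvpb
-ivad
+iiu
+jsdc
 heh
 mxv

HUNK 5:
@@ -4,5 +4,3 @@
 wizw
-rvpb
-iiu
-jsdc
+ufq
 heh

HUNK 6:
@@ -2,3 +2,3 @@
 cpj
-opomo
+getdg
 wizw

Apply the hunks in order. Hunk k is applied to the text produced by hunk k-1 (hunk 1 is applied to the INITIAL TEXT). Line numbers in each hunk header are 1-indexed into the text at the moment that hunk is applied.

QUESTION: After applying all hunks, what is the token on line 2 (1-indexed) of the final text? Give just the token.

Hunk 1: at line 2 remove [rgwwt] add [eqpf,hgnka] -> 9 lines: cnzp cpj don eqpf hgnka rvpb ivad heh mxv
Hunk 2: at line 2 remove [don] add [hqybl] -> 9 lines: cnzp cpj hqybl eqpf hgnka rvpb ivad heh mxv
Hunk 3: at line 2 remove [hqybl,eqpf,hgnka] add [opomo,wizw] -> 8 lines: cnzp cpj opomo wizw rvpb ivad heh mxv
Hunk 4: at line 4 remove [ivad] add [iiu,jsdc] -> 9 lines: cnzp cpj opomo wizw rvpb iiu jsdc heh mxv
Hunk 5: at line 4 remove [rvpb,iiu,jsdc] add [ufq] -> 7 lines: cnzp cpj opomo wizw ufq heh mxv
Hunk 6: at line 2 remove [opomo] add [getdg] -> 7 lines: cnzp cpj getdg wizw ufq heh mxv
Final line 2: cpj

Answer: cpj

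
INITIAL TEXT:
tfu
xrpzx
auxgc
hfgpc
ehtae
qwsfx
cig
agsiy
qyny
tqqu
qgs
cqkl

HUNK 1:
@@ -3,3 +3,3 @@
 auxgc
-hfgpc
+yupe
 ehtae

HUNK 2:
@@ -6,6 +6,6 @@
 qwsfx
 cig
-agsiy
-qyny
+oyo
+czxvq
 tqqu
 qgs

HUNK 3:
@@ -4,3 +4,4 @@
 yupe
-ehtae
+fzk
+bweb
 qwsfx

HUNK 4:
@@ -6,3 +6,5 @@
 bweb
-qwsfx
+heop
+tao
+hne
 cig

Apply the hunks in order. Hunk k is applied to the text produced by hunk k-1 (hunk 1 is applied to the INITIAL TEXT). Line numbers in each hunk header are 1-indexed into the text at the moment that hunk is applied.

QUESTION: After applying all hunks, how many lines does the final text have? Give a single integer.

Hunk 1: at line 3 remove [hfgpc] add [yupe] -> 12 lines: tfu xrpzx auxgc yupe ehtae qwsfx cig agsiy qyny tqqu qgs cqkl
Hunk 2: at line 6 remove [agsiy,qyny] add [oyo,czxvq] -> 12 lines: tfu xrpzx auxgc yupe ehtae qwsfx cig oyo czxvq tqqu qgs cqkl
Hunk 3: at line 4 remove [ehtae] add [fzk,bweb] -> 13 lines: tfu xrpzx auxgc yupe fzk bweb qwsfx cig oyo czxvq tqqu qgs cqkl
Hunk 4: at line 6 remove [qwsfx] add [heop,tao,hne] -> 15 lines: tfu xrpzx auxgc yupe fzk bweb heop tao hne cig oyo czxvq tqqu qgs cqkl
Final line count: 15

Answer: 15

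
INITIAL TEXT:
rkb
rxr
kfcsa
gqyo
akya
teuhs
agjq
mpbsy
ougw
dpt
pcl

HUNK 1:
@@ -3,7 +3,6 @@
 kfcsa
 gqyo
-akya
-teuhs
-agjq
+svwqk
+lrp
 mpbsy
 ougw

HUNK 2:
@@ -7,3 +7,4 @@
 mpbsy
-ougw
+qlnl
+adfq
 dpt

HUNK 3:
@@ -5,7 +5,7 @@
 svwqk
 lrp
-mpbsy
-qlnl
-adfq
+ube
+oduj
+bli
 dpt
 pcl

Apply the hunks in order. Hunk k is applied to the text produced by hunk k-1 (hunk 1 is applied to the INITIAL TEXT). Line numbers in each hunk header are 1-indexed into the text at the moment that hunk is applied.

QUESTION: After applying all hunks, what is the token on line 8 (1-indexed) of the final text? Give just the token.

Hunk 1: at line 3 remove [akya,teuhs,agjq] add [svwqk,lrp] -> 10 lines: rkb rxr kfcsa gqyo svwqk lrp mpbsy ougw dpt pcl
Hunk 2: at line 7 remove [ougw] add [qlnl,adfq] -> 11 lines: rkb rxr kfcsa gqyo svwqk lrp mpbsy qlnl adfq dpt pcl
Hunk 3: at line 5 remove [mpbsy,qlnl,adfq] add [ube,oduj,bli] -> 11 lines: rkb rxr kfcsa gqyo svwqk lrp ube oduj bli dpt pcl
Final line 8: oduj

Answer: oduj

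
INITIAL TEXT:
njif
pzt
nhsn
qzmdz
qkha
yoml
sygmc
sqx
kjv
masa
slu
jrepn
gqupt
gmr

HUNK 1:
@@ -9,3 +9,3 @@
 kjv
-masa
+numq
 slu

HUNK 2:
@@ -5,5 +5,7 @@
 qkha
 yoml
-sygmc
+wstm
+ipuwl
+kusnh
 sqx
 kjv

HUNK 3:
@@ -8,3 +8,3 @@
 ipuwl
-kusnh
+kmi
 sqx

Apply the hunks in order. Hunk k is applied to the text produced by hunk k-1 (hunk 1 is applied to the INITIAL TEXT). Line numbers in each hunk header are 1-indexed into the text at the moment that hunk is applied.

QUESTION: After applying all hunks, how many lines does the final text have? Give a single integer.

Answer: 16

Derivation:
Hunk 1: at line 9 remove [masa] add [numq] -> 14 lines: njif pzt nhsn qzmdz qkha yoml sygmc sqx kjv numq slu jrepn gqupt gmr
Hunk 2: at line 5 remove [sygmc] add [wstm,ipuwl,kusnh] -> 16 lines: njif pzt nhsn qzmdz qkha yoml wstm ipuwl kusnh sqx kjv numq slu jrepn gqupt gmr
Hunk 3: at line 8 remove [kusnh] add [kmi] -> 16 lines: njif pzt nhsn qzmdz qkha yoml wstm ipuwl kmi sqx kjv numq slu jrepn gqupt gmr
Final line count: 16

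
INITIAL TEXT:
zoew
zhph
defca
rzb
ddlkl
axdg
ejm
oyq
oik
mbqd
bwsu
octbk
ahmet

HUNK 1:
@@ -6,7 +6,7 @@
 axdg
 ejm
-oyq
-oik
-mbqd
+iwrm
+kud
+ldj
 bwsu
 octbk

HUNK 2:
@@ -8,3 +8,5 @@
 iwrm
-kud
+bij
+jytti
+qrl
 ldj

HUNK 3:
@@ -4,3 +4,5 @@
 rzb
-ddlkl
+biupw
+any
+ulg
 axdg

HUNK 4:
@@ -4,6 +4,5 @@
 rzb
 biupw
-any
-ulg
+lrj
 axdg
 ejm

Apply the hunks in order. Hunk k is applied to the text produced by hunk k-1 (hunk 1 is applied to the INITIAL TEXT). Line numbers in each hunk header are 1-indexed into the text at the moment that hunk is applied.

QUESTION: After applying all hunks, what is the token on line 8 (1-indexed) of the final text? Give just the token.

Answer: ejm

Derivation:
Hunk 1: at line 6 remove [oyq,oik,mbqd] add [iwrm,kud,ldj] -> 13 lines: zoew zhph defca rzb ddlkl axdg ejm iwrm kud ldj bwsu octbk ahmet
Hunk 2: at line 8 remove [kud] add [bij,jytti,qrl] -> 15 lines: zoew zhph defca rzb ddlkl axdg ejm iwrm bij jytti qrl ldj bwsu octbk ahmet
Hunk 3: at line 4 remove [ddlkl] add [biupw,any,ulg] -> 17 lines: zoew zhph defca rzb biupw any ulg axdg ejm iwrm bij jytti qrl ldj bwsu octbk ahmet
Hunk 4: at line 4 remove [any,ulg] add [lrj] -> 16 lines: zoew zhph defca rzb biupw lrj axdg ejm iwrm bij jytti qrl ldj bwsu octbk ahmet
Final line 8: ejm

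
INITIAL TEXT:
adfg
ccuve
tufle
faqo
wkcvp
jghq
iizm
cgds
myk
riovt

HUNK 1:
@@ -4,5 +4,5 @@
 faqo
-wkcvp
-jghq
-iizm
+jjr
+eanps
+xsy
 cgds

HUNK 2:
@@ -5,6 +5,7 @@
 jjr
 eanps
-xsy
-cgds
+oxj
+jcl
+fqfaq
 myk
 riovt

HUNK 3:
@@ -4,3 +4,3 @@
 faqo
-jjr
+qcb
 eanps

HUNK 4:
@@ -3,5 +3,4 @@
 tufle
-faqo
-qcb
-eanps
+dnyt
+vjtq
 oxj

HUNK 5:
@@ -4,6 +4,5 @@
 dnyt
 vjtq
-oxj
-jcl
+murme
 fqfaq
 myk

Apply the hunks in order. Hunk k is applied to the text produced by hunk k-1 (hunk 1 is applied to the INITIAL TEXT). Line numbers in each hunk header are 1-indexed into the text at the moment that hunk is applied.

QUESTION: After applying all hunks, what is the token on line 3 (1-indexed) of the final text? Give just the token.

Answer: tufle

Derivation:
Hunk 1: at line 4 remove [wkcvp,jghq,iizm] add [jjr,eanps,xsy] -> 10 lines: adfg ccuve tufle faqo jjr eanps xsy cgds myk riovt
Hunk 2: at line 5 remove [xsy,cgds] add [oxj,jcl,fqfaq] -> 11 lines: adfg ccuve tufle faqo jjr eanps oxj jcl fqfaq myk riovt
Hunk 3: at line 4 remove [jjr] add [qcb] -> 11 lines: adfg ccuve tufle faqo qcb eanps oxj jcl fqfaq myk riovt
Hunk 4: at line 3 remove [faqo,qcb,eanps] add [dnyt,vjtq] -> 10 lines: adfg ccuve tufle dnyt vjtq oxj jcl fqfaq myk riovt
Hunk 5: at line 4 remove [oxj,jcl] add [murme] -> 9 lines: adfg ccuve tufle dnyt vjtq murme fqfaq myk riovt
Final line 3: tufle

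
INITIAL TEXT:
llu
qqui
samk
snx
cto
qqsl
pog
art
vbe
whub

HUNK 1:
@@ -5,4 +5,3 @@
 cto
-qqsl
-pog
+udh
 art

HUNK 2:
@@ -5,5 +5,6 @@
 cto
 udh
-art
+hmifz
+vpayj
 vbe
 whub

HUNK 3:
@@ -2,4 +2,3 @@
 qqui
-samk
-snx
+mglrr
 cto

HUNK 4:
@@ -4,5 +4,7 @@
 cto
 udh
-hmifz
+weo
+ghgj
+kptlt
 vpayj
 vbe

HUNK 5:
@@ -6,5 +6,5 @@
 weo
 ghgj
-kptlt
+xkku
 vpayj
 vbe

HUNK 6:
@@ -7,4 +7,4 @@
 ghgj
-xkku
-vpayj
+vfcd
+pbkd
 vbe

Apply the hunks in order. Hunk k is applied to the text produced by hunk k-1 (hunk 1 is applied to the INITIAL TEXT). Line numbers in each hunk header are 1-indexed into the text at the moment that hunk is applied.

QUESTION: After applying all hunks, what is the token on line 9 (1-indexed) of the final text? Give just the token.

Answer: pbkd

Derivation:
Hunk 1: at line 5 remove [qqsl,pog] add [udh] -> 9 lines: llu qqui samk snx cto udh art vbe whub
Hunk 2: at line 5 remove [art] add [hmifz,vpayj] -> 10 lines: llu qqui samk snx cto udh hmifz vpayj vbe whub
Hunk 3: at line 2 remove [samk,snx] add [mglrr] -> 9 lines: llu qqui mglrr cto udh hmifz vpayj vbe whub
Hunk 4: at line 4 remove [hmifz] add [weo,ghgj,kptlt] -> 11 lines: llu qqui mglrr cto udh weo ghgj kptlt vpayj vbe whub
Hunk 5: at line 6 remove [kptlt] add [xkku] -> 11 lines: llu qqui mglrr cto udh weo ghgj xkku vpayj vbe whub
Hunk 6: at line 7 remove [xkku,vpayj] add [vfcd,pbkd] -> 11 lines: llu qqui mglrr cto udh weo ghgj vfcd pbkd vbe whub
Final line 9: pbkd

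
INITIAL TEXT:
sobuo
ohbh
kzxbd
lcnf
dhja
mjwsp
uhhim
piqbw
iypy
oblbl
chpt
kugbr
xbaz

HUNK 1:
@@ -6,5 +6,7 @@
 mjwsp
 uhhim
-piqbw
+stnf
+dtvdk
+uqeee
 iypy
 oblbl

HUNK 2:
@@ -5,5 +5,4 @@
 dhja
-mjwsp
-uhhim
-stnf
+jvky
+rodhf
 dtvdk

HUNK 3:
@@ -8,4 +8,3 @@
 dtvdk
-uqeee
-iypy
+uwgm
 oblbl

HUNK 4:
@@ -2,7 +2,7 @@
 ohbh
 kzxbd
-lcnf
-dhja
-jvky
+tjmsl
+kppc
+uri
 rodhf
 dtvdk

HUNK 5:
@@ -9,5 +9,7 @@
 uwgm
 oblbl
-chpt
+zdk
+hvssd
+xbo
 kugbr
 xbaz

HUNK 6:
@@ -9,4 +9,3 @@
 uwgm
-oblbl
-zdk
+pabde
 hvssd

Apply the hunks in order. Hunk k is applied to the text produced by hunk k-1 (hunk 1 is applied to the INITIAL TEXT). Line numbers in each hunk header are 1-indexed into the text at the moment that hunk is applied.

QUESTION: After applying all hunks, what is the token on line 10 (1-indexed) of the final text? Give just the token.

Hunk 1: at line 6 remove [piqbw] add [stnf,dtvdk,uqeee] -> 15 lines: sobuo ohbh kzxbd lcnf dhja mjwsp uhhim stnf dtvdk uqeee iypy oblbl chpt kugbr xbaz
Hunk 2: at line 5 remove [mjwsp,uhhim,stnf] add [jvky,rodhf] -> 14 lines: sobuo ohbh kzxbd lcnf dhja jvky rodhf dtvdk uqeee iypy oblbl chpt kugbr xbaz
Hunk 3: at line 8 remove [uqeee,iypy] add [uwgm] -> 13 lines: sobuo ohbh kzxbd lcnf dhja jvky rodhf dtvdk uwgm oblbl chpt kugbr xbaz
Hunk 4: at line 2 remove [lcnf,dhja,jvky] add [tjmsl,kppc,uri] -> 13 lines: sobuo ohbh kzxbd tjmsl kppc uri rodhf dtvdk uwgm oblbl chpt kugbr xbaz
Hunk 5: at line 9 remove [chpt] add [zdk,hvssd,xbo] -> 15 lines: sobuo ohbh kzxbd tjmsl kppc uri rodhf dtvdk uwgm oblbl zdk hvssd xbo kugbr xbaz
Hunk 6: at line 9 remove [oblbl,zdk] add [pabde] -> 14 lines: sobuo ohbh kzxbd tjmsl kppc uri rodhf dtvdk uwgm pabde hvssd xbo kugbr xbaz
Final line 10: pabde

Answer: pabde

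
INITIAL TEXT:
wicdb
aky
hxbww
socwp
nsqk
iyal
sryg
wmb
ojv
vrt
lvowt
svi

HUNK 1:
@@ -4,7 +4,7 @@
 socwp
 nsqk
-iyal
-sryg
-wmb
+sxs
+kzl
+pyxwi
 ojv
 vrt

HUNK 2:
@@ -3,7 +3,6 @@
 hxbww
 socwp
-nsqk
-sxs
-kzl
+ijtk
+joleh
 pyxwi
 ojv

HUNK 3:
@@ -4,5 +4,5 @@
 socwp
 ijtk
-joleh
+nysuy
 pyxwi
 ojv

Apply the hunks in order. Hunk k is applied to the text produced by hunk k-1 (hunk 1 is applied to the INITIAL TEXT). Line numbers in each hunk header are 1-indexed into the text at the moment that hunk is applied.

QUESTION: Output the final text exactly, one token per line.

Answer: wicdb
aky
hxbww
socwp
ijtk
nysuy
pyxwi
ojv
vrt
lvowt
svi

Derivation:
Hunk 1: at line 4 remove [iyal,sryg,wmb] add [sxs,kzl,pyxwi] -> 12 lines: wicdb aky hxbww socwp nsqk sxs kzl pyxwi ojv vrt lvowt svi
Hunk 2: at line 3 remove [nsqk,sxs,kzl] add [ijtk,joleh] -> 11 lines: wicdb aky hxbww socwp ijtk joleh pyxwi ojv vrt lvowt svi
Hunk 3: at line 4 remove [joleh] add [nysuy] -> 11 lines: wicdb aky hxbww socwp ijtk nysuy pyxwi ojv vrt lvowt svi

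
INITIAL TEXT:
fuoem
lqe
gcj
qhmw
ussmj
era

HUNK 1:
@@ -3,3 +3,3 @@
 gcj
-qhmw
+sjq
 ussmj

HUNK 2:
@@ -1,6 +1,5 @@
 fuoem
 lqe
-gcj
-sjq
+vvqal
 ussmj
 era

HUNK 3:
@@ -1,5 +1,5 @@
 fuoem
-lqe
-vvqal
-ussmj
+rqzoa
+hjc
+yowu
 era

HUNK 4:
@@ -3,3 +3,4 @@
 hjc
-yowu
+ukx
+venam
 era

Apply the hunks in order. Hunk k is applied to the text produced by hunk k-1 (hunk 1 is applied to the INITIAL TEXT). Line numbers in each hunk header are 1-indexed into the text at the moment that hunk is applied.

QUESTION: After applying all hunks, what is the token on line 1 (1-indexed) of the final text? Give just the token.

Hunk 1: at line 3 remove [qhmw] add [sjq] -> 6 lines: fuoem lqe gcj sjq ussmj era
Hunk 2: at line 1 remove [gcj,sjq] add [vvqal] -> 5 lines: fuoem lqe vvqal ussmj era
Hunk 3: at line 1 remove [lqe,vvqal,ussmj] add [rqzoa,hjc,yowu] -> 5 lines: fuoem rqzoa hjc yowu era
Hunk 4: at line 3 remove [yowu] add [ukx,venam] -> 6 lines: fuoem rqzoa hjc ukx venam era
Final line 1: fuoem

Answer: fuoem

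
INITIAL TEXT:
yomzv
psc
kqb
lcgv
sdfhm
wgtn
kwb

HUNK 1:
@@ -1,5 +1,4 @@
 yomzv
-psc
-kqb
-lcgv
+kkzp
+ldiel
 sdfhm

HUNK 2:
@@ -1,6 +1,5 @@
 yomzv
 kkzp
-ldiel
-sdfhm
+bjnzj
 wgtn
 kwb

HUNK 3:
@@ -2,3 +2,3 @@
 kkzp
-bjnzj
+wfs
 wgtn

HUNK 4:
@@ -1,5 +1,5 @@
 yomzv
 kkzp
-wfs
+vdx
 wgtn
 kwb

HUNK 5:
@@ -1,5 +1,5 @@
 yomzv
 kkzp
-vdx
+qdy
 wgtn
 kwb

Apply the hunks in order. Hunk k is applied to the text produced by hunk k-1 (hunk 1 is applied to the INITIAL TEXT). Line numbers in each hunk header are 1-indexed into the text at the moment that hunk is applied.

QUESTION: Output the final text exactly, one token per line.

Answer: yomzv
kkzp
qdy
wgtn
kwb

Derivation:
Hunk 1: at line 1 remove [psc,kqb,lcgv] add [kkzp,ldiel] -> 6 lines: yomzv kkzp ldiel sdfhm wgtn kwb
Hunk 2: at line 1 remove [ldiel,sdfhm] add [bjnzj] -> 5 lines: yomzv kkzp bjnzj wgtn kwb
Hunk 3: at line 2 remove [bjnzj] add [wfs] -> 5 lines: yomzv kkzp wfs wgtn kwb
Hunk 4: at line 1 remove [wfs] add [vdx] -> 5 lines: yomzv kkzp vdx wgtn kwb
Hunk 5: at line 1 remove [vdx] add [qdy] -> 5 lines: yomzv kkzp qdy wgtn kwb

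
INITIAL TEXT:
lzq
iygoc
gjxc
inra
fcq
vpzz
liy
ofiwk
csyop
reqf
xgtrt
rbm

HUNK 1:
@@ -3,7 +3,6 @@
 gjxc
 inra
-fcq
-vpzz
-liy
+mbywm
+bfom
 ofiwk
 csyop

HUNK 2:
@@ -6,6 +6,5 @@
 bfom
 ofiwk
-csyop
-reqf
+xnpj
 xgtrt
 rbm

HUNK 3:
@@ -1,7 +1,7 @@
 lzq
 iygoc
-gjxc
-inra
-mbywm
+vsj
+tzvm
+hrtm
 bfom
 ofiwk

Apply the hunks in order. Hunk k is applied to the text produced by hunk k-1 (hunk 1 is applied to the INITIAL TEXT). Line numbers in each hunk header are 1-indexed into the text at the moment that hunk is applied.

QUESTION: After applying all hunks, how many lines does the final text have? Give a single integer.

Hunk 1: at line 3 remove [fcq,vpzz,liy] add [mbywm,bfom] -> 11 lines: lzq iygoc gjxc inra mbywm bfom ofiwk csyop reqf xgtrt rbm
Hunk 2: at line 6 remove [csyop,reqf] add [xnpj] -> 10 lines: lzq iygoc gjxc inra mbywm bfom ofiwk xnpj xgtrt rbm
Hunk 3: at line 1 remove [gjxc,inra,mbywm] add [vsj,tzvm,hrtm] -> 10 lines: lzq iygoc vsj tzvm hrtm bfom ofiwk xnpj xgtrt rbm
Final line count: 10

Answer: 10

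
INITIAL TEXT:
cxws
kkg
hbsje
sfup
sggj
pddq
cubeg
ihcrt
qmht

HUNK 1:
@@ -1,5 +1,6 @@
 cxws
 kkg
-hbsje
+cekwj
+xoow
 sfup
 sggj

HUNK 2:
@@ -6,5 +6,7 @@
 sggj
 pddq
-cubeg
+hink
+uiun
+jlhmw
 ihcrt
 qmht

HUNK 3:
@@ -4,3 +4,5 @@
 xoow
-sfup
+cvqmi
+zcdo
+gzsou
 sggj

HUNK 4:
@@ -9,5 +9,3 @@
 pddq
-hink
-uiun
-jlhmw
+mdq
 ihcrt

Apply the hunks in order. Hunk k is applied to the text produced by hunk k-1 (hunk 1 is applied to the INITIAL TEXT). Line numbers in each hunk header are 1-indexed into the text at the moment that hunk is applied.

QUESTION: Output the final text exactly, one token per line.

Answer: cxws
kkg
cekwj
xoow
cvqmi
zcdo
gzsou
sggj
pddq
mdq
ihcrt
qmht

Derivation:
Hunk 1: at line 1 remove [hbsje] add [cekwj,xoow] -> 10 lines: cxws kkg cekwj xoow sfup sggj pddq cubeg ihcrt qmht
Hunk 2: at line 6 remove [cubeg] add [hink,uiun,jlhmw] -> 12 lines: cxws kkg cekwj xoow sfup sggj pddq hink uiun jlhmw ihcrt qmht
Hunk 3: at line 4 remove [sfup] add [cvqmi,zcdo,gzsou] -> 14 lines: cxws kkg cekwj xoow cvqmi zcdo gzsou sggj pddq hink uiun jlhmw ihcrt qmht
Hunk 4: at line 9 remove [hink,uiun,jlhmw] add [mdq] -> 12 lines: cxws kkg cekwj xoow cvqmi zcdo gzsou sggj pddq mdq ihcrt qmht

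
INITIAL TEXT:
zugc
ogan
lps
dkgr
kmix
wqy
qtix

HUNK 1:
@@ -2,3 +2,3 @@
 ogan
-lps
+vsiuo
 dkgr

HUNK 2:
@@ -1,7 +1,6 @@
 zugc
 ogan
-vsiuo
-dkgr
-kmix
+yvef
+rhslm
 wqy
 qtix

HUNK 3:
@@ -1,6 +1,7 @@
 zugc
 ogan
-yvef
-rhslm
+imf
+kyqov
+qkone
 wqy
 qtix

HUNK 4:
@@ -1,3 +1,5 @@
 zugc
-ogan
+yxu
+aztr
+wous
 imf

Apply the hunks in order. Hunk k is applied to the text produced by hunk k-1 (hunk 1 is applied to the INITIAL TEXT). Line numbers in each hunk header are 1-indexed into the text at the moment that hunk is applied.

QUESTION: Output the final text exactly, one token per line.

Hunk 1: at line 2 remove [lps] add [vsiuo] -> 7 lines: zugc ogan vsiuo dkgr kmix wqy qtix
Hunk 2: at line 1 remove [vsiuo,dkgr,kmix] add [yvef,rhslm] -> 6 lines: zugc ogan yvef rhslm wqy qtix
Hunk 3: at line 1 remove [yvef,rhslm] add [imf,kyqov,qkone] -> 7 lines: zugc ogan imf kyqov qkone wqy qtix
Hunk 4: at line 1 remove [ogan] add [yxu,aztr,wous] -> 9 lines: zugc yxu aztr wous imf kyqov qkone wqy qtix

Answer: zugc
yxu
aztr
wous
imf
kyqov
qkone
wqy
qtix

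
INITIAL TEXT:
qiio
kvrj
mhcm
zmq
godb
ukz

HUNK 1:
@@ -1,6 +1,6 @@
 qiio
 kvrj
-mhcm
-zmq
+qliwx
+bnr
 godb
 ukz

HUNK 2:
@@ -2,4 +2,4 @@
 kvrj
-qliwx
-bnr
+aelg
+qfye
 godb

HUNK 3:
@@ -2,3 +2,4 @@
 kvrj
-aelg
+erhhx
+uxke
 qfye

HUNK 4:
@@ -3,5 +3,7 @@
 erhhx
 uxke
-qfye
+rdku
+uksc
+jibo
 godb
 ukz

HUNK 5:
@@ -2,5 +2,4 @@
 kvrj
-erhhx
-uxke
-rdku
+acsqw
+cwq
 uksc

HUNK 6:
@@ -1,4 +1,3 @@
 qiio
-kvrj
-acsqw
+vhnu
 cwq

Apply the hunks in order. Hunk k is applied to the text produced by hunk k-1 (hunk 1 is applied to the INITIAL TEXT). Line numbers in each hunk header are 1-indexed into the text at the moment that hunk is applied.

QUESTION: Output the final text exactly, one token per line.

Answer: qiio
vhnu
cwq
uksc
jibo
godb
ukz

Derivation:
Hunk 1: at line 1 remove [mhcm,zmq] add [qliwx,bnr] -> 6 lines: qiio kvrj qliwx bnr godb ukz
Hunk 2: at line 2 remove [qliwx,bnr] add [aelg,qfye] -> 6 lines: qiio kvrj aelg qfye godb ukz
Hunk 3: at line 2 remove [aelg] add [erhhx,uxke] -> 7 lines: qiio kvrj erhhx uxke qfye godb ukz
Hunk 4: at line 3 remove [qfye] add [rdku,uksc,jibo] -> 9 lines: qiio kvrj erhhx uxke rdku uksc jibo godb ukz
Hunk 5: at line 2 remove [erhhx,uxke,rdku] add [acsqw,cwq] -> 8 lines: qiio kvrj acsqw cwq uksc jibo godb ukz
Hunk 6: at line 1 remove [kvrj,acsqw] add [vhnu] -> 7 lines: qiio vhnu cwq uksc jibo godb ukz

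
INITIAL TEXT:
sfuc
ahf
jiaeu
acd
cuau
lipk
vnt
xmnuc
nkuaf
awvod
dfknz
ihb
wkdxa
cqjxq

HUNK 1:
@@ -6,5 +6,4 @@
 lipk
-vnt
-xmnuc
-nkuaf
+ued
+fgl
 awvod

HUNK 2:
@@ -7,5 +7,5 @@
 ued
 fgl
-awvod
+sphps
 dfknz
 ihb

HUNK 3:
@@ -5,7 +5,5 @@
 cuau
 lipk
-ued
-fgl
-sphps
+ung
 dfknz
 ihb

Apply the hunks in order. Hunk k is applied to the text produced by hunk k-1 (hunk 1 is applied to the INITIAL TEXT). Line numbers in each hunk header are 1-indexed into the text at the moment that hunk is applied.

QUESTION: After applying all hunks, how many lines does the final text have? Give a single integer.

Answer: 11

Derivation:
Hunk 1: at line 6 remove [vnt,xmnuc,nkuaf] add [ued,fgl] -> 13 lines: sfuc ahf jiaeu acd cuau lipk ued fgl awvod dfknz ihb wkdxa cqjxq
Hunk 2: at line 7 remove [awvod] add [sphps] -> 13 lines: sfuc ahf jiaeu acd cuau lipk ued fgl sphps dfknz ihb wkdxa cqjxq
Hunk 3: at line 5 remove [ued,fgl,sphps] add [ung] -> 11 lines: sfuc ahf jiaeu acd cuau lipk ung dfknz ihb wkdxa cqjxq
Final line count: 11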